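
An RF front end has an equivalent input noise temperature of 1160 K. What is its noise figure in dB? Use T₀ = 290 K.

6.99 dB

F = 1 + T_e/T₀ = 1 + 1160/290 = 5
NF = 10 log₁₀(5) = 6.99 dB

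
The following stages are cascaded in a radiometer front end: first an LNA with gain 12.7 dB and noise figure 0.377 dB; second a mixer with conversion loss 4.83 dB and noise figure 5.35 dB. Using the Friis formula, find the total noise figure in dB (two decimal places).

0.87 dB

Convert to linear (a loss of L dB is a gain of −L dB): F_i = 10^(NF_i/10), G_i = 10^(G_i,dB/10)
  Stage 1: F_1 = 10^(0.377/10) = 1.091, G_1 = 10^(12.7/10) = 18.62
  Stage 2: F_2 = 10^(5.35/10) = 3.428, G_2 = 10^(−4.83/10) = 0.3289
Friis cascade:
  F = 1.091 + (3.428 − 1)/18.62 = 1.221
NF = 10 log₁₀(1.221) = 0.87 dB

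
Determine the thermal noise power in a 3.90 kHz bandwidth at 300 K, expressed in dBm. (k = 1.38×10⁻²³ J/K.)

−137.9 dBm

P_n = kTB = 1.38×10⁻²³ × 300 × 3.90×10³ = 1.61×10⁻¹⁷ W
In dBm: 10 log₁₀(1.61×10⁻¹⁷ / 10⁻³) = −137.9 dBm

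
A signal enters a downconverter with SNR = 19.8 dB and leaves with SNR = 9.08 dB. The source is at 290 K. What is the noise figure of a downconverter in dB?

NF (dB) = SNR_in(dB) − SNR_out(dB) when the source is at T₀
NF = 19.8 − 9.08 = 10.72 dB

10.72 dB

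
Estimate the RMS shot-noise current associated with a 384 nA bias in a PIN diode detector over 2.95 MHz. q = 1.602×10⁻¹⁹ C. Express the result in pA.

602 pA

I_n = √(2qI·B)
2qI·B = 2 × 1.602×10⁻¹⁹ × 3.84×10⁻⁷ × 2.95×10⁶ = 3.63×10⁻¹⁹ A²
I_n = √(3.63×10⁻¹⁹) = 6.02×10⁻¹⁰ A = 602 pA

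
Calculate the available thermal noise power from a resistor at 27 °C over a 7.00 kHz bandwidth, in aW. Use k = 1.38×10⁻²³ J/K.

T = 27 °C + 273.15 = 300.15 K
P_n = kTB = 1.38×10⁻²³ × 300.15 × 7.00×10³ = 2.90×10⁻¹⁷ W = 29.0 aW

29.0 aW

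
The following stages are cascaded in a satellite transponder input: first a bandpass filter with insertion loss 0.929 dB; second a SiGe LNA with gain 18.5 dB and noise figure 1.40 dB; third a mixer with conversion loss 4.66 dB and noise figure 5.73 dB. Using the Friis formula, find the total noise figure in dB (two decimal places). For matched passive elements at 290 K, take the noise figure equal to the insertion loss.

2.45 dB

Convert to linear (a loss of L dB is a gain of −L dB): F_i = 10^(NF_i/10), G_i = 10^(G_i,dB/10)
  Stage 1: F_1 = 10^(0.929/10) = 1.239, G_1 = 10^(−0.929/10) = 0.8074
  Stage 2: F_2 = 10^(1.40/10) = 1.380, G_2 = 10^(18.5/10) = 70.79
  Stage 3: F_3 = 10^(5.73/10) = 3.741, G_3 = 10^(−4.66/10) = 0.3420
Friis cascade:
  F = 1.239 + (1.380 − 1)/0.8074 + (3.741 − 1)/57.16 = 1.758
NF = 10 log₁₀(1.758) = 2.45 dB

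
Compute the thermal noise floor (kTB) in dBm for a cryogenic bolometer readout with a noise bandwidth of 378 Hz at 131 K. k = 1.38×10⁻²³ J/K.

−151.7 dBm

P_n = kTB = 1.38×10⁻²³ × 131 × 3.78×10² = 6.83×10⁻¹⁹ W
In dBm: 10 log₁₀(6.83×10⁻¹⁹ / 10⁻³) = −151.7 dBm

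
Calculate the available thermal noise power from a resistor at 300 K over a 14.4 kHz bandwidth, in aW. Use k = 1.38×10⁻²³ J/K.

59.6 aW

P_n = kTB = 1.38×10⁻²³ × 300 × 1.44×10⁴ = 5.96×10⁻¹⁷ W = 59.6 aW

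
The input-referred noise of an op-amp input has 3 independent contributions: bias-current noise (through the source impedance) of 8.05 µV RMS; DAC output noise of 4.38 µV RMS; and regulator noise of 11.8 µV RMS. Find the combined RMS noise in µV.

14.9 µV

Uncorrelated sources add in power (mean-square): V_tot = √(ΣV_i²)
V_tot = √[(8.05×10⁻⁶)² + (4.38×10⁻⁶)² + (1.18×10⁻⁵)²] = 1.49×10⁻⁵ V = 14.9 µV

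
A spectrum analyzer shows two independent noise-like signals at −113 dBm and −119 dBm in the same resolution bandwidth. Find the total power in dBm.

−112.0 dBm

Convert to linear, add, convert back:
P₁ = 5.01×10⁻¹⁵ W, P₂ = 1.26×10⁻¹⁵ W
P_tot = 6.27×10⁻¹⁵ W → 10 log₁₀(P_tot / 10⁻³) = −112.0 dBm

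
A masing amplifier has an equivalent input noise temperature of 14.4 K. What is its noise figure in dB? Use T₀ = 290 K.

0.210 dB

F = 1 + T_e/T₀ = 1 + 14.4/290 = 1.04966
NF = 10 log₁₀(1.04966) = 0.210 dB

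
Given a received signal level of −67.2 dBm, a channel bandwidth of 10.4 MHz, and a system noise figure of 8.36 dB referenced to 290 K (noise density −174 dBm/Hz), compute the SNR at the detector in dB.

Noise floor: N = −174 + 10 log₁₀(B) + NF
10 log₁₀(1.04×10⁷) = 70.17 dB
N = −174 + 70.17 + 8.36 = −95.47 dBm
SNR = P_sig − N = −67.2 − (−95.47) = 28.27 dB → 28.3 dB

28.3 dB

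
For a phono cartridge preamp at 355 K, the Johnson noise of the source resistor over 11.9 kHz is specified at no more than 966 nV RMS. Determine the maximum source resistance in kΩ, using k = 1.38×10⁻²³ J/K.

Johnson–Nyquist: V_n = √(4kTRB) ⇒ R = V_n² / (4kTB)
4kTB = 4 × 1.38×10⁻²³ × 355 × 1.19×10⁴ = 2.33×10⁻¹⁶
R = (9.66×10⁻⁷)² / 2.33×10⁻¹⁶ = 4.00×10³ Ω = 4.00 kΩ

4.00 kΩ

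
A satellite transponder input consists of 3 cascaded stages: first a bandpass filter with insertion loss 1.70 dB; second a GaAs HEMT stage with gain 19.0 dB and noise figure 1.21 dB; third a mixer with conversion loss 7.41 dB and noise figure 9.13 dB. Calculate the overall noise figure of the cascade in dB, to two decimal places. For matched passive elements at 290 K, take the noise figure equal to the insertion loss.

Convert to linear (a loss of L dB is a gain of −L dB): F_i = 10^(NF_i/10), G_i = 10^(G_i,dB/10)
  Stage 1: F_1 = 10^(1.70/10) = 1.479, G_1 = 10^(−1.70/10) = 0.6761
  Stage 2: F_2 = 10^(1.21/10) = 1.321, G_2 = 10^(19.0/10) = 79.43
  Stage 3: F_3 = 10^(9.13/10) = 8.185, G_3 = 10^(−7.41/10) = 0.1816
Friis cascade:
  F = 1.479 + (1.321 − 1)/0.6761 + (8.185 − 1)/53.70 = 2.088
NF = 10 log₁₀(2.088) = 3.20 dB

3.20 dB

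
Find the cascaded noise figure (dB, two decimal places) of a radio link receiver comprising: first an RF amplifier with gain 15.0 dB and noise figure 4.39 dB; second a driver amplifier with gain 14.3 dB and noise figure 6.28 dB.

4.55 dB

Convert to linear (a loss of L dB is a gain of −L dB): F_i = 10^(NF_i/10), G_i = 10^(G_i,dB/10)
  Stage 1: F_1 = 10^(4.39/10) = 2.748, G_1 = 10^(15.0/10) = 31.62
  Stage 2: F_2 = 10^(6.28/10) = 4.246, G_2 = 10^(14.3/10) = 26.92
Friis cascade:
  F = 2.748 + (4.246 − 1)/31.62 = 2.851
NF = 10 log₁₀(2.851) = 4.55 dB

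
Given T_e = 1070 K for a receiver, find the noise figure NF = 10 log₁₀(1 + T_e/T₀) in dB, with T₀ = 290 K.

F = 1 + T_e/T₀ = 1 + 1070/290 = 4.68966
NF = 10 log₁₀(4.68966) = 6.71 dB

6.71 dB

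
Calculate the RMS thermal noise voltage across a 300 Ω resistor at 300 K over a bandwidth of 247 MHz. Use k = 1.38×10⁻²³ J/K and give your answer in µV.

V_n = √(4kTRB)
4kTRB = 4 × 1.38×10⁻²³ × 300 × 3.00×10² × 2.47×10⁸ = 1.23×10⁻⁹ V²
V_n = √(1.23×10⁻⁹) = 3.50×10⁻⁵ V = 35.0 µV

35.0 µV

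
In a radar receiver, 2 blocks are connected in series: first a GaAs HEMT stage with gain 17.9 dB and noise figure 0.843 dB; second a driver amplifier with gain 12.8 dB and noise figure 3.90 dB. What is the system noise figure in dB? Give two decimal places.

0.93 dB

Convert to linear (a loss of L dB is a gain of −L dB): F_i = 10^(NF_i/10), G_i = 10^(G_i,dB/10)
  Stage 1: F_1 = 10^(0.843/10) = 1.214, G_1 = 10^(17.9/10) = 61.66
  Stage 2: F_2 = 10^(3.90/10) = 2.455, G_2 = 10^(12.8/10) = 19.05
Friis cascade:
  F = 1.214 + (2.455 − 1)/61.66 = 1.238
NF = 10 log₁₀(1.238) = 0.93 dB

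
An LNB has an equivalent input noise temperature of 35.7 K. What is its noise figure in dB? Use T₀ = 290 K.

F = 1 + T_e/T₀ = 1 + 35.7/290 = 1.1231
NF = 10 log₁₀(1.1231) = 0.504 dB

0.504 dB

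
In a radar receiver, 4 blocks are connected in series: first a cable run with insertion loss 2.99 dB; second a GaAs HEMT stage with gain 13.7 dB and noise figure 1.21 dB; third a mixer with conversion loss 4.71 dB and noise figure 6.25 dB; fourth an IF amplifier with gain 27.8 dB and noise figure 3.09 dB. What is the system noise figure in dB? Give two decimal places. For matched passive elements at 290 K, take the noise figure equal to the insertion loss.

Convert to linear (a loss of L dB is a gain of −L dB): F_i = 10^(NF_i/10), G_i = 10^(G_i,dB/10)
  Stage 1: F_1 = 10^(2.99/10) = 1.991, G_1 = 10^(−2.99/10) = 0.5023
  Stage 2: F_2 = 10^(1.21/10) = 1.321, G_2 = 10^(13.7/10) = 23.44
  Stage 3: F_3 = 10^(6.25/10) = 4.217, G_3 = 10^(−4.71/10) = 0.3381
  Stage 4: F_4 = 10^(3.09/10) = 2.037, G_4 = 10^(27.8/10) = 602.6
Friis cascade:
  F = 1.991 + (1.321 − 1)/0.5023 + (4.217 − 1)/11.78 + (2.037 − 1)/3.981 = 3.164
NF = 10 log₁₀(3.164) = 5.00 dB

5.00 dB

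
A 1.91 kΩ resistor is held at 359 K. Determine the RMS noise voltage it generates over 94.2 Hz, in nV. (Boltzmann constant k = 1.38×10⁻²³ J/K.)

V_n = √(4kTRB)
4kTRB = 4 × 1.38×10⁻²³ × 359 × 1.91×10³ × 9.42×10¹ = 3.57×10⁻¹⁵ V²
V_n = √(3.57×10⁻¹⁵) = 5.97×10⁻⁸ V = 59.7 nV

59.7 nV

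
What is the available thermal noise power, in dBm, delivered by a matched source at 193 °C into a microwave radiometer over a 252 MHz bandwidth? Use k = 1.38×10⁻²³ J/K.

−87.9 dBm

T = 193 °C + 273.15 = 466.15 K
P_n = kTB = 1.38×10⁻²³ × 466.15 × 2.52×10⁸ = 1.62×10⁻¹² W
In dBm: 10 log₁₀(1.62×10⁻¹² / 10⁻³) = −87.9 dBm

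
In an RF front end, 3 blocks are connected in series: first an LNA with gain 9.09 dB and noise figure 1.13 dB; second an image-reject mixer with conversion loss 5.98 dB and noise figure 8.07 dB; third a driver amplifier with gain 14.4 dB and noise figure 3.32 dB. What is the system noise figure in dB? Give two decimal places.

4.02 dB

Convert to linear (a loss of L dB is a gain of −L dB): F_i = 10^(NF_i/10), G_i = 10^(G_i,dB/10)
  Stage 1: F_1 = 10^(1.13/10) = 1.297, G_1 = 10^(9.09/10) = 8.110
  Stage 2: F_2 = 10^(8.07/10) = 6.412, G_2 = 10^(−5.98/10) = 0.2523
  Stage 3: F_3 = 10^(3.32/10) = 2.148, G_3 = 10^(14.4/10) = 27.54
Friis cascade:
  F = 1.297 + (6.412 − 1)/8.110 + (2.148 − 1)/2.046 = 2.525
NF = 10 log₁₀(2.525) = 4.02 dB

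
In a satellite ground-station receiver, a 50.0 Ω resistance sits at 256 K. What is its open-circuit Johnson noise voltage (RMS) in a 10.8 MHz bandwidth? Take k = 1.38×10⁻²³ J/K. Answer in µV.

2.76 µV

V_n = √(4kTRB)
4kTRB = 4 × 1.38×10⁻²³ × 256 × 5.00×10¹ × 1.08×10⁷ = 7.63×10⁻¹² V²
V_n = √(7.63×10⁻¹²) = 2.76×10⁻⁶ V = 2.76 µV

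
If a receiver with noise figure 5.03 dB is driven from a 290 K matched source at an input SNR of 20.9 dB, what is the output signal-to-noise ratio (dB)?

By definition F = SNR_in/SNR_out, so in dB: SNR_out = SNR_in − NF
SNR_out = 20.9 − 5.03 = 15.87 dB

15.87 dB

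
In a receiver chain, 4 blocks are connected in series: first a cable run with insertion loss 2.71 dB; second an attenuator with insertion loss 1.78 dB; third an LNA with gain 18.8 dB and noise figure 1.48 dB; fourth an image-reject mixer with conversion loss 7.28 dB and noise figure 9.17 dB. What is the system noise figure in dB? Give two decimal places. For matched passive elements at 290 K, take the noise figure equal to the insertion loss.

6.26 dB

Convert to linear (a loss of L dB is a gain of −L dB): F_i = 10^(NF_i/10), G_i = 10^(G_i,dB/10)
  Stage 1: F_1 = 10^(2.71/10) = 1.866, G_1 = 10^(−2.71/10) = 0.5358
  Stage 2: F_2 = 10^(1.78/10) = 1.507, G_2 = 10^(−1.78/10) = 0.6637
  Stage 3: F_3 = 10^(1.48/10) = 1.406, G_3 = 10^(18.8/10) = 75.86
  Stage 4: F_4 = 10^(9.17/10) = 8.260, G_4 = 10^(−7.28/10) = 0.1871
Friis cascade:
  F = 1.866 + (1.507 − 1)/0.5358 + (1.406 − 1)/0.3556 + (8.260 − 1)/26.98 = 4.223
NF = 10 log₁₀(4.223) = 6.26 dB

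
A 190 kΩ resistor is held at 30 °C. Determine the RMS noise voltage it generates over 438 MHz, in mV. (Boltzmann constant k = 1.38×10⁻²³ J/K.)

1.18 mV

T = 30 °C + 273.15 = 303.15 K
V_n = √(4kTRB)
4kTRB = 4 × 1.38×10⁻²³ × 303.15 × 1.90×10⁵ × 4.38×10⁸ = 1.39×10⁻⁶ V²
V_n = √(1.39×10⁻⁶) = 1.18×10⁻³ V = 1.18 mV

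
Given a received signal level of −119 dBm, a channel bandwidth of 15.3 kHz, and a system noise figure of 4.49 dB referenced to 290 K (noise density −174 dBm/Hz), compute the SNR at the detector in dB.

Noise floor: N = −174 + 10 log₁₀(B) + NF
10 log₁₀(1.53×10⁴) = 41.85 dB
N = −174 + 41.85 + 4.49 = −127.66 dBm
SNR = P_sig − N = −119 − (−127.66) = 8.66 dB → 8.7 dB

8.7 dB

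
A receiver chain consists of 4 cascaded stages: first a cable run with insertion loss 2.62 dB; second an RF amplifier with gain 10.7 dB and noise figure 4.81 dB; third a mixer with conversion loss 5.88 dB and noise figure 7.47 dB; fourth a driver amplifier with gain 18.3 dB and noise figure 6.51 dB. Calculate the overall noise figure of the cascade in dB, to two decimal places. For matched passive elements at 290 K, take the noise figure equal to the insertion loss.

Convert to linear (a loss of L dB is a gain of −L dB): F_i = 10^(NF_i/10), G_i = 10^(G_i,dB/10)
  Stage 1: F_1 = 10^(2.62/10) = 1.828, G_1 = 10^(−2.62/10) = 0.5470
  Stage 2: F_2 = 10^(4.81/10) = 3.027, G_2 = 10^(10.7/10) = 11.75
  Stage 3: F_3 = 10^(7.47/10) = 5.585, G_3 = 10^(−5.88/10) = 0.2582
  Stage 4: F_4 = 10^(6.51/10) = 4.477, G_4 = 10^(18.3/10) = 67.61
Friis cascade:
  F = 1.828 + (3.027 − 1)/0.5470 + (5.585 − 1)/6.427 + (4.477 − 1)/1.660 = 8.342
NF = 10 log₁₀(8.342) = 9.21 dB

9.21 dB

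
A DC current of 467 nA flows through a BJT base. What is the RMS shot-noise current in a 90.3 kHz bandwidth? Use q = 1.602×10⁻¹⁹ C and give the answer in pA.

I_n = √(2qI·B)
2qI·B = 2 × 1.602×10⁻¹⁹ × 4.67×10⁻⁷ × 9.03×10⁴ = 1.35×10⁻²⁰ A²
I_n = √(1.35×10⁻²⁰) = 1.16×10⁻¹⁰ A = 116 pA

116 pA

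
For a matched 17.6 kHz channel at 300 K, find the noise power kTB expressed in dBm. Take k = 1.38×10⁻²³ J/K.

−131.4 dBm

P_n = kTB = 1.38×10⁻²³ × 300 × 1.76×10⁴ = 7.29×10⁻¹⁷ W
In dBm: 10 log₁₀(7.29×10⁻¹⁷ / 10⁻³) = −131.4 dBm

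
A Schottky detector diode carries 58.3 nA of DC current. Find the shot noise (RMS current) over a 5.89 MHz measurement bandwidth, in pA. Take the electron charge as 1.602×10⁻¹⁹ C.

I_n = √(2qI·B)
2qI·B = 2 × 1.602×10⁻¹⁹ × 5.83×10⁻⁸ × 5.89×10⁶ = 1.10×10⁻¹⁹ A²
I_n = √(1.10×10⁻¹⁹) = 3.32×10⁻¹⁰ A = 332 pA

332 pA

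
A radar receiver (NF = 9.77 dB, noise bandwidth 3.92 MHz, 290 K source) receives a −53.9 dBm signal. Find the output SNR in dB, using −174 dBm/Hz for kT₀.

44.4 dB

Noise floor: N = −174 + 10 log₁₀(B) + NF
10 log₁₀(3.92×10⁶) = 65.93 dB
N = −174 + 65.93 + 9.77 = −98.30 dBm
SNR = P_sig − N = −53.9 − (−98.30) = 44.40 dB → 44.4 dB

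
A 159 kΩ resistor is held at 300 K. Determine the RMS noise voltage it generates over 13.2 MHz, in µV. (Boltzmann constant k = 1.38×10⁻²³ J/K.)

V_n = √(4kTRB)
4kTRB = 4 × 1.38×10⁻²³ × 300 × 1.59×10⁵ × 1.32×10⁷ = 3.48×10⁻⁸ V²
V_n = √(3.48×10⁻⁸) = 1.86×10⁻⁴ V = 186 µV

186 µV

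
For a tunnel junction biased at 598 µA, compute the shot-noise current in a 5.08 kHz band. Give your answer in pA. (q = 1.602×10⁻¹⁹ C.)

987 pA

I_n = √(2qI·B)
2qI·B = 2 × 1.602×10⁻¹⁹ × 5.98×10⁻⁴ × 5.08×10³ = 9.73×10⁻¹⁹ A²
I_n = √(9.73×10⁻¹⁹) = 9.87×10⁻¹⁰ A = 987 pA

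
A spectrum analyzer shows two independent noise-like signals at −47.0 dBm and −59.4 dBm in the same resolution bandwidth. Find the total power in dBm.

−46.8 dBm

Convert to linear, add, convert back:
P₁ = 2.00×10⁻⁸ W, P₂ = 1.15×10⁻⁹ W
P_tot = 2.11×10⁻⁸ W → 10 log₁₀(P_tot / 10⁻³) = −46.8 dBm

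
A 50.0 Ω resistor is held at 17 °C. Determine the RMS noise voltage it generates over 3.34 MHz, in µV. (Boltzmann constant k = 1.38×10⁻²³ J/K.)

T = 17 °C + 273.15 = 290.15 K
V_n = √(4kTRB)
4kTRB = 4 × 1.38×10⁻²³ × 290.15 × 5.00×10¹ × 3.34×10⁶ = 2.67×10⁻¹² V²
V_n = √(2.67×10⁻¹²) = 1.64×10⁻⁶ V = 1.64 µV

1.64 µV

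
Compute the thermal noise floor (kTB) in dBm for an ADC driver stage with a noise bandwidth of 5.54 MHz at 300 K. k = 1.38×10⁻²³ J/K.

−106.4 dBm

P_n = kTB = 1.38×10⁻²³ × 300 × 5.54×10⁶ = 2.29×10⁻¹⁴ W
In dBm: 10 log₁₀(2.29×10⁻¹⁴ / 10⁻³) = −106.4 dBm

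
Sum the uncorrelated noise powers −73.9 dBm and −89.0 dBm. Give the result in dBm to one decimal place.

−73.8 dBm

Convert to linear, add, convert back:
P₁ = 4.07×10⁻¹¹ W, P₂ = 1.26×10⁻¹² W
P_tot = 4.20×10⁻¹¹ W → 10 log₁₀(P_tot / 10⁻³) = −73.8 dBm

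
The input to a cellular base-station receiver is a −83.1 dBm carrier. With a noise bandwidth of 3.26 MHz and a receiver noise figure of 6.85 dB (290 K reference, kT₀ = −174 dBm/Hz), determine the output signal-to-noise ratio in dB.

Noise floor: N = −174 + 10 log₁₀(B) + NF
10 log₁₀(3.26×10⁶) = 65.13 dB
N = −174 + 65.13 + 6.85 = −102.02 dBm
SNR = P_sig − N = −83.1 − (−102.02) = 18.92 dB → 18.9 dB

18.9 dB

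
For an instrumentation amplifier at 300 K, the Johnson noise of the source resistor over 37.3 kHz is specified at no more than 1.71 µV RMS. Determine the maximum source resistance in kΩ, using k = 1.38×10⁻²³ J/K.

4.73 kΩ

Johnson–Nyquist: V_n = √(4kTRB) ⇒ R = V_n² / (4kTB)
4kTB = 4 × 1.38×10⁻²³ × 300 × 3.73×10⁴ = 6.18×10⁻¹⁶
R = (1.71×10⁻⁶)² / 6.18×10⁻¹⁶ = 4.73×10³ Ω = 4.73 kΩ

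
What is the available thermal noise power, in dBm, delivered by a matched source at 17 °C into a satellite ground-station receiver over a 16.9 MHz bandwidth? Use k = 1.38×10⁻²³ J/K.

T = 17 °C + 273.15 = 290.15 K
P_n = kTB = 1.38×10⁻²³ × 290.15 × 1.69×10⁷ = 6.77×10⁻¹⁴ W
In dBm: 10 log₁₀(6.77×10⁻¹⁴ / 10⁻³) = −101.7 dBm

−101.7 dBm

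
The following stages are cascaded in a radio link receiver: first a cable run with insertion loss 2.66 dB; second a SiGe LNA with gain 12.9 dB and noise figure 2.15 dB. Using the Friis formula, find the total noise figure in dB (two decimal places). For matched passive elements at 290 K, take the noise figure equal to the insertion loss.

Convert to linear (a loss of L dB is a gain of −L dB): F_i = 10^(NF_i/10), G_i = 10^(G_i,dB/10)
  Stage 1: F_1 = 10^(2.66/10) = 1.845, G_1 = 10^(−2.66/10) = 0.5420
  Stage 2: F_2 = 10^(2.15/10) = 1.641, G_2 = 10^(12.9/10) = 19.50
Friis cascade:
  F = 1.845 + (1.641 − 1)/0.5420 = 3.027
NF = 10 log₁₀(3.027) = 4.81 dB

4.81 dB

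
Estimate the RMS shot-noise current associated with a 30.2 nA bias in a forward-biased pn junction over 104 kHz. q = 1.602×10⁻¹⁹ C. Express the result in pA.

31.7 pA

I_n = √(2qI·B)
2qI·B = 2 × 1.602×10⁻¹⁹ × 3.02×10⁻⁸ × 1.04×10⁵ = 1.01×10⁻²¹ A²
I_n = √(1.01×10⁻²¹) = 3.17×10⁻¹¹ A = 31.7 pA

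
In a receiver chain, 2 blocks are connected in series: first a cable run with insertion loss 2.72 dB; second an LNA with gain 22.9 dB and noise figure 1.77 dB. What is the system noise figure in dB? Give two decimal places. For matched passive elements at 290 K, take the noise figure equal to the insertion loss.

Convert to linear (a loss of L dB is a gain of −L dB): F_i = 10^(NF_i/10), G_i = 10^(G_i,dB/10)
  Stage 1: F_1 = 10^(2.72/10) = 1.871, G_1 = 10^(−2.72/10) = 0.5346
  Stage 2: F_2 = 10^(1.77/10) = 1.503, G_2 = 10^(22.9/10) = 195.0
Friis cascade:
  F = 1.871 + (1.503 − 1)/0.5346 = 2.812
NF = 10 log₁₀(2.812) = 4.49 dB

4.49 dB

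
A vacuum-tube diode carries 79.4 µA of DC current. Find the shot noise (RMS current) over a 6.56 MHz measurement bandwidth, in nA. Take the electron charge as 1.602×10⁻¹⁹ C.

12.9 nA

I_n = √(2qI·B)
2qI·B = 2 × 1.602×10⁻¹⁹ × 7.94×10⁻⁵ × 6.56×10⁶ = 1.67×10⁻¹⁶ A²
I_n = √(1.67×10⁻¹⁶) = 1.29×10⁻⁸ A = 12.9 nA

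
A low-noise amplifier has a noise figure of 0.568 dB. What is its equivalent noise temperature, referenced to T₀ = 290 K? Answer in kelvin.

40.5 K

F = 10^(0.568/10) = 1.13972
T_e = (F − 1)·T₀ = (1.13972 − 1) × 290 = 40.5 K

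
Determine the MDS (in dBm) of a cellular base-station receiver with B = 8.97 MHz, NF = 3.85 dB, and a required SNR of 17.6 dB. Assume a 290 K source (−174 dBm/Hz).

−83.0 dBm

Sensitivity = −174 + 10 log₁₀(B) + NF + SNR_min
= −174 + 69.53 + 3.85 + 17.6
= −83.02 dBm → −83.0 dBm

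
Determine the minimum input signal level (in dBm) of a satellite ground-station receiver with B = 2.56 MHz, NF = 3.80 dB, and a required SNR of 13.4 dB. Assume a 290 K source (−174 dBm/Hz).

Sensitivity = −174 + 10 log₁₀(B) + NF + SNR_min
= −174 + 64.08 + 3.80 + 13.4
= −92.72 dBm → −92.7 dBm

−92.7 dBm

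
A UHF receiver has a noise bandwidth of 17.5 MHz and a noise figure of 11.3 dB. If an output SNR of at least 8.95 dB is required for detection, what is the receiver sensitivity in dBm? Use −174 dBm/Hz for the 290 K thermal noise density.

−81.3 dBm

Sensitivity = −174 + 10 log₁₀(B) + NF + SNR_min
= −174 + 72.43 + 11.3 + 8.95
= −81.32 dBm → −81.3 dBm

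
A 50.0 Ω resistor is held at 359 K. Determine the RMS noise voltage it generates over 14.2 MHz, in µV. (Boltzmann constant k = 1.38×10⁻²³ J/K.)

V_n = √(4kTRB)
4kTRB = 4 × 1.38×10⁻²³ × 359 × 5.00×10¹ × 1.42×10⁷ = 1.41×10⁻¹¹ V²
V_n = √(1.41×10⁻¹¹) = 3.75×10⁻⁶ V = 3.75 µV

3.75 µV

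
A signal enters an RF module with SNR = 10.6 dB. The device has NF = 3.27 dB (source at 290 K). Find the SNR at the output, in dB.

7.33 dB

By definition F = SNR_in/SNR_out, so in dB: SNR_out = SNR_in − NF
SNR_out = 10.6 − 3.27 = 7.33 dB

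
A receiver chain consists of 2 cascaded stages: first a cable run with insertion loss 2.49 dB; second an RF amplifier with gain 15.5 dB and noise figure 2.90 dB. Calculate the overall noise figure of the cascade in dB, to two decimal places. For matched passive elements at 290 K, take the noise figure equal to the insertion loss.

5.39 dB

Convert to linear (a loss of L dB is a gain of −L dB): F_i = 10^(NF_i/10), G_i = 10^(G_i,dB/10)
  Stage 1: F_1 = 10^(2.49/10) = 1.774, G_1 = 10^(−2.49/10) = 0.5636
  Stage 2: F_2 = 10^(2.90/10) = 1.950, G_2 = 10^(15.5/10) = 35.48
Friis cascade:
  F = 1.774 + (1.950 − 1)/0.5636 = 3.459
NF = 10 log₁₀(3.459) = 5.39 dB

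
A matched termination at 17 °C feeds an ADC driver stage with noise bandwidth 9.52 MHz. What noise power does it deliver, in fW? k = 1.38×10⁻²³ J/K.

T = 17 °C + 273.15 = 290.15 K
P_n = kTB = 1.38×10⁻²³ × 290.15 × 9.52×10⁶ = 3.81×10⁻¹⁴ W = 38.1 fW

38.1 fW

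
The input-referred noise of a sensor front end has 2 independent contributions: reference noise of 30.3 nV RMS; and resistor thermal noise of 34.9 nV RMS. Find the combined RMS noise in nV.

46.2 nV

Uncorrelated sources add in power (mean-square): V_tot = √(ΣV_i²)
V_tot = √[(3.03×10⁻⁸)² + (3.49×10⁻⁸)²] = 4.62×10⁻⁸ V = 46.2 nV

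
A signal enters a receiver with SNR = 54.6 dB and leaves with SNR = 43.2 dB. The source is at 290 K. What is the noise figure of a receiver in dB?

11.4 dB

NF (dB) = SNR_in(dB) − SNR_out(dB) when the source is at T₀
NF = 54.6 − 43.2 = 11.4 dB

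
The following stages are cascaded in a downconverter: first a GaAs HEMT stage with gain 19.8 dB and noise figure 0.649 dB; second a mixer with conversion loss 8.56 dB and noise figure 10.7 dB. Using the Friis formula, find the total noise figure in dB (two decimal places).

Convert to linear (a loss of L dB is a gain of −L dB): F_i = 10^(NF_i/10), G_i = 10^(G_i,dB/10)
  Stage 1: F_1 = 10^(0.649/10) = 1.161, G_1 = 10^(19.8/10) = 95.50
  Stage 2: F_2 = 10^(10.7/10) = 11.75, G_2 = 10^(−8.56/10) = 0.1393
Friis cascade:
  F = 1.161 + (11.75 − 1)/95.50 = 1.274
NF = 10 log₁₀(1.274) = 1.05 dB

1.05 dB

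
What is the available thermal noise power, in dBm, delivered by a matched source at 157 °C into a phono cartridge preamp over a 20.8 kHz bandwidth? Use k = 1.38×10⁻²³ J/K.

−129.1 dBm

T = 157 °C + 273.15 = 430.15 K
P_n = kTB = 1.38×10⁻²³ × 430.15 × 2.08×10⁴ = 1.23×10⁻¹⁶ W
In dBm: 10 log₁₀(1.23×10⁻¹⁶ / 10⁻³) = −129.1 dBm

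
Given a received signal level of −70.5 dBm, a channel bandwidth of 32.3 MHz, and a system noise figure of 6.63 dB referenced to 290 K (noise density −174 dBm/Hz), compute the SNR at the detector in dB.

Noise floor: N = −174 + 10 log₁₀(B) + NF
10 log₁₀(3.23×10⁷) = 75.09 dB
N = −174 + 75.09 + 6.63 = −92.28 dBm
SNR = P_sig − N = −70.5 − (−92.28) = 21.78 dB → 21.8 dB

21.8 dB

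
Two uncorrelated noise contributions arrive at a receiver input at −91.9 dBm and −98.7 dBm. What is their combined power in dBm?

−91.1 dBm

Convert to linear, add, convert back:
P₁ = 6.46×10⁻¹³ W, P₂ = 1.35×10⁻¹³ W
P_tot = 7.81×10⁻¹³ W → 10 log₁₀(P_tot / 10⁻³) = −91.1 dBm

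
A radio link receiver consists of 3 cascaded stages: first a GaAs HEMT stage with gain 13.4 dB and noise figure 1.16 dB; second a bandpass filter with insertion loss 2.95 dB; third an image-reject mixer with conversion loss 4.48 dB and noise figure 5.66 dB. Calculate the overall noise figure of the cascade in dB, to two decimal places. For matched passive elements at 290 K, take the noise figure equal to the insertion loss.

Convert to linear (a loss of L dB is a gain of −L dB): F_i = 10^(NF_i/10), G_i = 10^(G_i,dB/10)
  Stage 1: F_1 = 10^(1.16/10) = 1.306, G_1 = 10^(13.4/10) = 21.88
  Stage 2: F_2 = 10^(2.95/10) = 1.972, G_2 = 10^(−2.95/10) = 0.5070
  Stage 3: F_3 = 10^(5.66/10) = 3.681, G_3 = 10^(−4.48/10) = 0.3565
Friis cascade:
  F = 1.306 + (1.972 − 1)/21.88 + (3.681 − 1)/11.09 = 1.592
NF = 10 log₁₀(1.592) = 2.02 dB

2.02 dB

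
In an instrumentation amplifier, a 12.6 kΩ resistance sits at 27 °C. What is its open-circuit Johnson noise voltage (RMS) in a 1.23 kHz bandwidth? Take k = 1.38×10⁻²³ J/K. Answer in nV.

507 nV

T = 27 °C + 273.15 = 300.15 K
V_n = √(4kTRB)
4kTRB = 4 × 1.38×10⁻²³ × 300.15 × 1.26×10⁴ × 1.23×10³ = 2.57×10⁻¹³ V²
V_n = √(2.57×10⁻¹³) = 5.07×10⁻⁷ V = 507 nV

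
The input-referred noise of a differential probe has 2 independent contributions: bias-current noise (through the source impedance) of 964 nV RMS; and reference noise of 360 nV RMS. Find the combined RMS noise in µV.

1.03 µV

Uncorrelated sources add in power (mean-square): V_tot = √(ΣV_i²)
V_tot = √[(9.64×10⁻⁷)² + (3.60×10⁻⁷)²] = 1.03×10⁻⁶ V = 1.03 µV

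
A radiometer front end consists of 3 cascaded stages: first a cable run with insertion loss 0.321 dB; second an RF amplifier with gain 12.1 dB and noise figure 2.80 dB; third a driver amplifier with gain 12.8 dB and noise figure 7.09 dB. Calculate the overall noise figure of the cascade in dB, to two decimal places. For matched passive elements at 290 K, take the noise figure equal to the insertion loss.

3.66 dB

Convert to linear (a loss of L dB is a gain of −L dB): F_i = 10^(NF_i/10), G_i = 10^(G_i,dB/10)
  Stage 1: F_1 = 10^(0.321/10) = 1.077, G_1 = 10^(−0.321/10) = 0.9288
  Stage 2: F_2 = 10^(2.80/10) = 1.905, G_2 = 10^(12.1/10) = 16.22
  Stage 3: F_3 = 10^(7.09/10) = 5.117, G_3 = 10^(12.8/10) = 19.05
Friis cascade:
  F = 1.077 + (1.905 − 1)/0.9288 + (5.117 − 1)/15.06 = 2.325
NF = 10 log₁₀(2.325) = 3.66 dB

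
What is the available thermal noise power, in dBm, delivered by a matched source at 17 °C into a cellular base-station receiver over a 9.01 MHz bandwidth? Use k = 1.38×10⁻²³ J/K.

T = 17 °C + 273.15 = 290.15 K
P_n = kTB = 1.38×10⁻²³ × 290.15 × 9.01×10⁶ = 3.61×10⁻¹⁴ W
In dBm: 10 log₁₀(3.61×10⁻¹⁴ / 10⁻³) = −104.4 dBm

−104.4 dBm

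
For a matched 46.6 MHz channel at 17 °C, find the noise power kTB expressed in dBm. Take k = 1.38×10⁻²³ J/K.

−97.3 dBm

T = 17 °C + 273.15 = 290.15 K
P_n = kTB = 1.38×10⁻²³ × 290.15 × 4.66×10⁷ = 1.87×10⁻¹³ W
In dBm: 10 log₁₀(1.87×10⁻¹³ / 10⁻³) = −97.3 dBm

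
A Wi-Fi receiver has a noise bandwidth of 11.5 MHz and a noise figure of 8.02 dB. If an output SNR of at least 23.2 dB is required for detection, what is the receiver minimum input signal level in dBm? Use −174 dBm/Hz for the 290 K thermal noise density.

−72.2 dBm

Sensitivity = −174 + 10 log₁₀(B) + NF + SNR_min
= −174 + 70.61 + 8.02 + 23.2
= −72.17 dBm → −72.2 dBm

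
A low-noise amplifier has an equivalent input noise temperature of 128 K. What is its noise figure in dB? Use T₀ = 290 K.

F = 1 + T_e/T₀ = 1 + 128/290 = 1.44138
NF = 10 log₁₀(1.44138) = 1.59 dB

1.59 dB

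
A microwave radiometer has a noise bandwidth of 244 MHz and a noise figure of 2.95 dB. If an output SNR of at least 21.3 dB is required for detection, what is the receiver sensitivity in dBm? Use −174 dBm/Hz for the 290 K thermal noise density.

Sensitivity = −174 + 10 log₁₀(B) + NF + SNR_min
= −174 + 83.87 + 2.95 + 21.3
= −65.88 dBm → −65.9 dBm

−65.9 dBm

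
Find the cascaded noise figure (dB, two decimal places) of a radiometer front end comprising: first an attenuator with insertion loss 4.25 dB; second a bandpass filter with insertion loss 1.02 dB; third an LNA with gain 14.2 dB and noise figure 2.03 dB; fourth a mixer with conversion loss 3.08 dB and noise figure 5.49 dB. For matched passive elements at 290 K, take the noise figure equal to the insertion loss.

7.56 dB

Convert to linear (a loss of L dB is a gain of −L dB): F_i = 10^(NF_i/10), G_i = 10^(G_i,dB/10)
  Stage 1: F_1 = 10^(4.25/10) = 2.661, G_1 = 10^(−4.25/10) = 0.3758
  Stage 2: F_2 = 10^(1.02/10) = 1.265, G_2 = 10^(−1.02/10) = 0.7907
  Stage 3: F_3 = 10^(2.03/10) = 1.596, G_3 = 10^(14.2/10) = 26.30
  Stage 4: F_4 = 10^(5.49/10) = 3.540, G_4 = 10^(−3.08/10) = 0.4920
Friis cascade:
  F = 2.661 + (1.265 − 1)/0.3758 + (1.596 − 1)/0.2972 + (3.540 − 1)/7.816 = 5.695
NF = 10 log₁₀(5.695) = 7.56 dB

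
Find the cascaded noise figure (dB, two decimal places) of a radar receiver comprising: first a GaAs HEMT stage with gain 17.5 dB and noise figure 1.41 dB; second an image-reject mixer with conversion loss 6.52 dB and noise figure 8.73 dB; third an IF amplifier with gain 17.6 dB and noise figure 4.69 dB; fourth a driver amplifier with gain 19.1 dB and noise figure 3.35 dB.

Convert to linear (a loss of L dB is a gain of −L dB): F_i = 10^(NF_i/10), G_i = 10^(G_i,dB/10)
  Stage 1: F_1 = 10^(1.41/10) = 1.384, G_1 = 10^(17.5/10) = 56.23
  Stage 2: F_2 = 10^(8.73/10) = 7.464, G_2 = 10^(−6.52/10) = 0.2228
  Stage 3: F_3 = 10^(4.69/10) = 2.944, G_3 = 10^(17.6/10) = 57.54
  Stage 4: F_4 = 10^(3.35/10) = 2.163, G_4 = 10^(19.1/10) = 81.28
Friis cascade:
  F = 1.384 + (7.464 − 1)/56.23 + (2.944 − 1)/12.53 + (2.163 − 1)/721.1 = 1.655
NF = 10 log₁₀(1.655) = 2.19 dB

2.19 dB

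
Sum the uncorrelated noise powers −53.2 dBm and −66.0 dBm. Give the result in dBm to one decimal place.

−53.0 dBm

Convert to linear, add, convert back:
P₁ = 4.79×10⁻⁹ W, P₂ = 2.51×10⁻¹⁰ W
P_tot = 5.04×10⁻⁹ W → 10 log₁₀(P_tot / 10⁻³) = −53.0 dBm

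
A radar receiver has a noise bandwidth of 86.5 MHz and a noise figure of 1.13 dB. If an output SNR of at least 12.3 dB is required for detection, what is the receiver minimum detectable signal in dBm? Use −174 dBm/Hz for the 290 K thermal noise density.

−81.2 dBm

Sensitivity = −174 + 10 log₁₀(B) + NF + SNR_min
= −174 + 79.37 + 1.13 + 12.3
= −81.20 dBm → −81.2 dBm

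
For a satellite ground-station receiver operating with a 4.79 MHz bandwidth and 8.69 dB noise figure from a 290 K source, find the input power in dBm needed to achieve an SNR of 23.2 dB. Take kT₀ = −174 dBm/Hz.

Sensitivity = −174 + 10 log₁₀(B) + NF + SNR_min
= −174 + 66.8 + 8.69 + 23.2
= −75.31 dBm → −75.3 dBm

−75.3 dBm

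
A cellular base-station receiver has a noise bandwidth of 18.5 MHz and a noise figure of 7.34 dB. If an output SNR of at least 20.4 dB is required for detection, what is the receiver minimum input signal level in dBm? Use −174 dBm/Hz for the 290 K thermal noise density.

−73.6 dBm

Sensitivity = −174 + 10 log₁₀(B) + NF + SNR_min
= −174 + 72.67 + 7.34 + 20.4
= −73.59 dBm → −73.6 dBm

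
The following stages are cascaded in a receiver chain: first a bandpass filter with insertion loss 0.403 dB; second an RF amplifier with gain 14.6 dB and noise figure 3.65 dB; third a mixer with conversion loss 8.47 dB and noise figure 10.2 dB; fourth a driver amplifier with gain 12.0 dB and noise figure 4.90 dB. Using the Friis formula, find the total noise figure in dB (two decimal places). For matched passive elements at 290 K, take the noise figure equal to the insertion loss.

Convert to linear (a loss of L dB is a gain of −L dB): F_i = 10^(NF_i/10), G_i = 10^(G_i,dB/10)
  Stage 1: F_1 = 10^(0.403/10) = 1.097, G_1 = 10^(−0.403/10) = 0.9114
  Stage 2: F_2 = 10^(3.65/10) = 2.317, G_2 = 10^(14.6/10) = 28.84
  Stage 3: F_3 = 10^(10.2/10) = 10.47, G_3 = 10^(−8.47/10) = 0.1422
  Stage 4: F_4 = 10^(4.90/10) = 3.090, G_4 = 10^(12.0/10) = 15.85
Friis cascade:
  F = 1.097 + (2.317 − 1)/0.9114 + (10.47 − 1)/26.28 + (3.090 − 1)/3.739 = 3.462
NF = 10 log₁₀(3.462) = 5.39 dB

5.39 dB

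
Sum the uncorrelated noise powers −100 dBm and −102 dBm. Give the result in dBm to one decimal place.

−97.9 dBm

Convert to linear, add, convert back:
P₁ = 1.00×10⁻¹³ W, P₂ = 6.31×10⁻¹⁴ W
P_tot = 1.63×10⁻¹³ W → 10 log₁₀(P_tot / 10⁻³) = −97.9 dBm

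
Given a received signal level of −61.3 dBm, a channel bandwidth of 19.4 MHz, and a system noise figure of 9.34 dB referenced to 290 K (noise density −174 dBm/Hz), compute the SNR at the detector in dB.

30.5 dB

Noise floor: N = −174 + 10 log₁₀(B) + NF
10 log₁₀(1.94×10⁷) = 72.88 dB
N = −174 + 72.88 + 9.34 = −91.78 dBm
SNR = P_sig − N = −61.3 − (−91.78) = 30.48 dB → 30.5 dB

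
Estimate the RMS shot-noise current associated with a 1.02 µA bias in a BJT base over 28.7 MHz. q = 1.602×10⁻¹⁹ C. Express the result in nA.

3.06 nA

I_n = √(2qI·B)
2qI·B = 2 × 1.602×10⁻¹⁹ × 1.02×10⁻⁶ × 2.87×10⁷ = 9.38×10⁻¹⁸ A²
I_n = √(9.38×10⁻¹⁸) = 3.06×10⁻⁹ A = 3.06 nA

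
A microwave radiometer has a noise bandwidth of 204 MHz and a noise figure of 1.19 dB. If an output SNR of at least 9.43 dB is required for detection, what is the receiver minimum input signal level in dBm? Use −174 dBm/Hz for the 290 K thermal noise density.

−80.3 dBm

Sensitivity = −174 + 10 log₁₀(B) + NF + SNR_min
= −174 + 83.1 + 1.19 + 9.43
= −80.28 dBm → −80.3 dBm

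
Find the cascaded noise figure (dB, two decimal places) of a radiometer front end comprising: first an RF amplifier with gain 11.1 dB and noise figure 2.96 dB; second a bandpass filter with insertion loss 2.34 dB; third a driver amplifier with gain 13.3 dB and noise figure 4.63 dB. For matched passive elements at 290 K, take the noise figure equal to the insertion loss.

3.59 dB

Convert to linear (a loss of L dB is a gain of −L dB): F_i = 10^(NF_i/10), G_i = 10^(G_i,dB/10)
  Stage 1: F_1 = 10^(2.96/10) = 1.977, G_1 = 10^(11.1/10) = 12.88
  Stage 2: F_2 = 10^(2.34/10) = 1.714, G_2 = 10^(−2.34/10) = 0.5834
  Stage 3: F_3 = 10^(4.63/10) = 2.904, G_3 = 10^(13.3/10) = 21.38
Friis cascade:
  F = 1.977 + (1.714 − 1)/12.88 + (2.904 − 1)/7.516 = 2.286
NF = 10 log₁₀(2.286) = 3.59 dB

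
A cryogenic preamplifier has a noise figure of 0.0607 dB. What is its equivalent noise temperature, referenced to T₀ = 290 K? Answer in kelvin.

F = 10^(0.0607/10) = 1.01407
T_e = (F − 1)·T₀ = (1.01407 − 1) × 290 = 4.08 K

4.08 K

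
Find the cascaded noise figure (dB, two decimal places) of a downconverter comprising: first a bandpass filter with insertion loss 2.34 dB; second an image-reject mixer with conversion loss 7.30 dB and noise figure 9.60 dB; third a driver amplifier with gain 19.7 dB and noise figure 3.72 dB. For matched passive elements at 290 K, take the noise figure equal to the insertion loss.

Convert to linear (a loss of L dB is a gain of −L dB): F_i = 10^(NF_i/10), G_i = 10^(G_i,dB/10)
  Stage 1: F_1 = 10^(2.34/10) = 1.714, G_1 = 10^(−2.34/10) = 0.5834
  Stage 2: F_2 = 10^(9.60/10) = 9.120, G_2 = 10^(−7.30/10) = 0.1862
  Stage 3: F_3 = 10^(3.72/10) = 2.355, G_3 = 10^(19.7/10) = 93.33
Friis cascade:
  F = 1.714 + (9.120 − 1)/0.5834 + (2.355 − 1)/0.1086 = 28.10
NF = 10 log₁₀(28.10) = 14.49 dB

14.49 dB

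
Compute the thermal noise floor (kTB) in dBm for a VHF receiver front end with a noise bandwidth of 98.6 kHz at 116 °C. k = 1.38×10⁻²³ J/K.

T = 116 °C + 273.15 = 389.15 K
P_n = kTB = 1.38×10⁻²³ × 389.15 × 9.86×10⁴ = 5.30×10⁻¹⁶ W
In dBm: 10 log₁₀(5.30×10⁻¹⁶ / 10⁻³) = −122.8 dBm

−122.8 dBm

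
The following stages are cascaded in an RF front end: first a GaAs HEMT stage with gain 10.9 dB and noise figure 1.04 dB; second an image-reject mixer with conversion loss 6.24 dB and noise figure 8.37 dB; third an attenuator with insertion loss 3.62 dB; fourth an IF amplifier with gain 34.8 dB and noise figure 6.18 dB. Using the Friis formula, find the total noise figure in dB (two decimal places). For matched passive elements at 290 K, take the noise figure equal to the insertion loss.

6.69 dB

Convert to linear (a loss of L dB is a gain of −L dB): F_i = 10^(NF_i/10), G_i = 10^(G_i,dB/10)
  Stage 1: F_1 = 10^(1.04/10) = 1.271, G_1 = 10^(10.9/10) = 12.30
  Stage 2: F_2 = 10^(8.37/10) = 6.871, G_2 = 10^(−6.24/10) = 0.2377
  Stage 3: F_3 = 10^(3.62/10) = 2.301, G_3 = 10^(−3.62/10) = 0.4345
  Stage 4: F_4 = 10^(6.18/10) = 4.150, G_4 = 10^(34.8/10) = 3020
Friis cascade:
  F = 1.271 + (6.871 − 1)/12.30 + (2.301 − 1)/2.924 + (4.150 − 1)/1.271 = 4.672
NF = 10 log₁₀(4.672) = 6.69 dB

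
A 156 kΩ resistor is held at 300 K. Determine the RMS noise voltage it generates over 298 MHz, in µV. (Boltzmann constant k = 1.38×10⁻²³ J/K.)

V_n = √(4kTRB)
4kTRB = 4 × 1.38×10⁻²³ × 300 × 1.56×10⁵ × 2.98×10⁸ = 7.70×10⁻⁷ V²
V_n = √(7.70×10⁻⁷) = 8.77×10⁻⁴ V = 877 µV

877 µV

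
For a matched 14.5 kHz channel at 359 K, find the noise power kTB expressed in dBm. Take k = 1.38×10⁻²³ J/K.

−131.4 dBm

P_n = kTB = 1.38×10⁻²³ × 359 × 1.45×10⁴ = 7.18×10⁻¹⁷ W
In dBm: 10 log₁₀(7.18×10⁻¹⁷ / 10⁻³) = −131.4 dBm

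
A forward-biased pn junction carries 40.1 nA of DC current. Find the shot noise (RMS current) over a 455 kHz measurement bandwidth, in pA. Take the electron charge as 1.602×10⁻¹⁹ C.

76.5 pA

I_n = √(2qI·B)
2qI·B = 2 × 1.602×10⁻¹⁹ × 4.01×10⁻⁸ × 4.55×10⁵ = 5.85×10⁻²¹ A²
I_n = √(5.85×10⁻²¹) = 7.65×10⁻¹¹ A = 76.5 pA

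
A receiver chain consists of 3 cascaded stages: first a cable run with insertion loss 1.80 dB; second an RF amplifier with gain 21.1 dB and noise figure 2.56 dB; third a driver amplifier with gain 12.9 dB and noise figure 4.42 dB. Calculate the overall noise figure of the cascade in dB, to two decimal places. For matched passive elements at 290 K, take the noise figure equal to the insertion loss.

Convert to linear (a loss of L dB is a gain of −L dB): F_i = 10^(NF_i/10), G_i = 10^(G_i,dB/10)
  Stage 1: F_1 = 10^(1.80/10) = 1.514, G_1 = 10^(−1.80/10) = 0.6607
  Stage 2: F_2 = 10^(2.56/10) = 1.803, G_2 = 10^(21.1/10) = 128.8
  Stage 3: F_3 = 10^(4.42/10) = 2.767, G_3 = 10^(12.9/10) = 19.50
Friis cascade:
  F = 1.514 + (1.803 − 1)/0.6607 + (2.767 − 1)/85.11 = 2.750
NF = 10 log₁₀(2.750) = 4.39 dB

4.39 dB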